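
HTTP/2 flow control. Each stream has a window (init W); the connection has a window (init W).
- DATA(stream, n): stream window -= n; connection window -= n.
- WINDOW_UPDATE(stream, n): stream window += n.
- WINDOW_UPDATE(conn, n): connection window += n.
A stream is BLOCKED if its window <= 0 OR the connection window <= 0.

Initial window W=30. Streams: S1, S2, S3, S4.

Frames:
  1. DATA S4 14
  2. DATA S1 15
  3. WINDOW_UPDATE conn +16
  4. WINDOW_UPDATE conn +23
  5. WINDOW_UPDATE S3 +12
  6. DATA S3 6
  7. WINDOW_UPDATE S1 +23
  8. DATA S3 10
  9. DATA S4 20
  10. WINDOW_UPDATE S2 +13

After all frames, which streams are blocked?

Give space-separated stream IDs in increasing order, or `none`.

Answer: S4

Derivation:
Op 1: conn=16 S1=30 S2=30 S3=30 S4=16 blocked=[]
Op 2: conn=1 S1=15 S2=30 S3=30 S4=16 blocked=[]
Op 3: conn=17 S1=15 S2=30 S3=30 S4=16 blocked=[]
Op 4: conn=40 S1=15 S2=30 S3=30 S4=16 blocked=[]
Op 5: conn=40 S1=15 S2=30 S3=42 S4=16 blocked=[]
Op 6: conn=34 S1=15 S2=30 S3=36 S4=16 blocked=[]
Op 7: conn=34 S1=38 S2=30 S3=36 S4=16 blocked=[]
Op 8: conn=24 S1=38 S2=30 S3=26 S4=16 blocked=[]
Op 9: conn=4 S1=38 S2=30 S3=26 S4=-4 blocked=[4]
Op 10: conn=4 S1=38 S2=43 S3=26 S4=-4 blocked=[4]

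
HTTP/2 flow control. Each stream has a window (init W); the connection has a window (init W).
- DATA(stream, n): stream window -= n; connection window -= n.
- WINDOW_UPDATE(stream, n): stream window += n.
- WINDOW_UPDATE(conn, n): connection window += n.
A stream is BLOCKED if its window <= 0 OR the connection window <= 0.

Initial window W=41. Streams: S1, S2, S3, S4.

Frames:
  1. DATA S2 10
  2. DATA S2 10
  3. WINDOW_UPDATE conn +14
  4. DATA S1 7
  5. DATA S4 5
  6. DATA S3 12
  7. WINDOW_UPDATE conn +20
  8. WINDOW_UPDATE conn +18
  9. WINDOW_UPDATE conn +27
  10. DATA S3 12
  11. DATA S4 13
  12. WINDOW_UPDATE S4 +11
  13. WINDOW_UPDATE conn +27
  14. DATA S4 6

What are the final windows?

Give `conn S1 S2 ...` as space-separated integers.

Answer: 72 34 21 17 28

Derivation:
Op 1: conn=31 S1=41 S2=31 S3=41 S4=41 blocked=[]
Op 2: conn=21 S1=41 S2=21 S3=41 S4=41 blocked=[]
Op 3: conn=35 S1=41 S2=21 S3=41 S4=41 blocked=[]
Op 4: conn=28 S1=34 S2=21 S3=41 S4=41 blocked=[]
Op 5: conn=23 S1=34 S2=21 S3=41 S4=36 blocked=[]
Op 6: conn=11 S1=34 S2=21 S3=29 S4=36 blocked=[]
Op 7: conn=31 S1=34 S2=21 S3=29 S4=36 blocked=[]
Op 8: conn=49 S1=34 S2=21 S3=29 S4=36 blocked=[]
Op 9: conn=76 S1=34 S2=21 S3=29 S4=36 blocked=[]
Op 10: conn=64 S1=34 S2=21 S3=17 S4=36 blocked=[]
Op 11: conn=51 S1=34 S2=21 S3=17 S4=23 blocked=[]
Op 12: conn=51 S1=34 S2=21 S3=17 S4=34 blocked=[]
Op 13: conn=78 S1=34 S2=21 S3=17 S4=34 blocked=[]
Op 14: conn=72 S1=34 S2=21 S3=17 S4=28 blocked=[]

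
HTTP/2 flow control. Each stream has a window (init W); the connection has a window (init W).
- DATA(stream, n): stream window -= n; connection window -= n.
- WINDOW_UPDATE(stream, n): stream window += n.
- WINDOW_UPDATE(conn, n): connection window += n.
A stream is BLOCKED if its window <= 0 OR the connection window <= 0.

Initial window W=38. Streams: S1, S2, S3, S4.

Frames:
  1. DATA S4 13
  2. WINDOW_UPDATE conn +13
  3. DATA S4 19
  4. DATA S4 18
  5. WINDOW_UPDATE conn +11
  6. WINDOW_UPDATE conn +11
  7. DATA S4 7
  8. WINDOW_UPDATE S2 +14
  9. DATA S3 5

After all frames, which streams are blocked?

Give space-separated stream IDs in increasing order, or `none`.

Op 1: conn=25 S1=38 S2=38 S3=38 S4=25 blocked=[]
Op 2: conn=38 S1=38 S2=38 S3=38 S4=25 blocked=[]
Op 3: conn=19 S1=38 S2=38 S3=38 S4=6 blocked=[]
Op 4: conn=1 S1=38 S2=38 S3=38 S4=-12 blocked=[4]
Op 5: conn=12 S1=38 S2=38 S3=38 S4=-12 blocked=[4]
Op 6: conn=23 S1=38 S2=38 S3=38 S4=-12 blocked=[4]
Op 7: conn=16 S1=38 S2=38 S3=38 S4=-19 blocked=[4]
Op 8: conn=16 S1=38 S2=52 S3=38 S4=-19 blocked=[4]
Op 9: conn=11 S1=38 S2=52 S3=33 S4=-19 blocked=[4]

Answer: S4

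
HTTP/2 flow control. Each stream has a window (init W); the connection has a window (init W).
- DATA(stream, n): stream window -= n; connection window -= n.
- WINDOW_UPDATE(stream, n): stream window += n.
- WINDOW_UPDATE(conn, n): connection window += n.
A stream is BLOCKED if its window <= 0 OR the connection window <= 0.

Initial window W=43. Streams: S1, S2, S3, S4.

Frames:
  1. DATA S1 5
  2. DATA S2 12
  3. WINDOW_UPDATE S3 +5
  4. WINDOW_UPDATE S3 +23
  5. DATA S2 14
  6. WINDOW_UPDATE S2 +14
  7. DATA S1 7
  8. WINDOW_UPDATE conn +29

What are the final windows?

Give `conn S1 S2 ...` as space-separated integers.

Answer: 34 31 31 71 43

Derivation:
Op 1: conn=38 S1=38 S2=43 S3=43 S4=43 blocked=[]
Op 2: conn=26 S1=38 S2=31 S3=43 S4=43 blocked=[]
Op 3: conn=26 S1=38 S2=31 S3=48 S4=43 blocked=[]
Op 4: conn=26 S1=38 S2=31 S3=71 S4=43 blocked=[]
Op 5: conn=12 S1=38 S2=17 S3=71 S4=43 blocked=[]
Op 6: conn=12 S1=38 S2=31 S3=71 S4=43 blocked=[]
Op 7: conn=5 S1=31 S2=31 S3=71 S4=43 blocked=[]
Op 8: conn=34 S1=31 S2=31 S3=71 S4=43 blocked=[]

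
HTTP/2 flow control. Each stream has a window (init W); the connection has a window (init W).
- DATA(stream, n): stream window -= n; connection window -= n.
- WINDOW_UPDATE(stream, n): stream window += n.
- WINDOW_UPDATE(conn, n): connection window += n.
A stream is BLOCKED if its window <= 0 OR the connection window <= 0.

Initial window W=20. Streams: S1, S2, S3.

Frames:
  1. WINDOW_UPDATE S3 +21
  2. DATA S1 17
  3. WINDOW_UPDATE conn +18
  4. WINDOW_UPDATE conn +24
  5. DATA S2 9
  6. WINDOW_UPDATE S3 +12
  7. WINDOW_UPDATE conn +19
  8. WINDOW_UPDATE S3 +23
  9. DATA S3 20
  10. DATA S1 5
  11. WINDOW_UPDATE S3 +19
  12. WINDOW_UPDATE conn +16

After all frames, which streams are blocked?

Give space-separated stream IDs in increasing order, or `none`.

Answer: S1

Derivation:
Op 1: conn=20 S1=20 S2=20 S3=41 blocked=[]
Op 2: conn=3 S1=3 S2=20 S3=41 blocked=[]
Op 3: conn=21 S1=3 S2=20 S3=41 blocked=[]
Op 4: conn=45 S1=3 S2=20 S3=41 blocked=[]
Op 5: conn=36 S1=3 S2=11 S3=41 blocked=[]
Op 6: conn=36 S1=3 S2=11 S3=53 blocked=[]
Op 7: conn=55 S1=3 S2=11 S3=53 blocked=[]
Op 8: conn=55 S1=3 S2=11 S3=76 blocked=[]
Op 9: conn=35 S1=3 S2=11 S3=56 blocked=[]
Op 10: conn=30 S1=-2 S2=11 S3=56 blocked=[1]
Op 11: conn=30 S1=-2 S2=11 S3=75 blocked=[1]
Op 12: conn=46 S1=-2 S2=11 S3=75 blocked=[1]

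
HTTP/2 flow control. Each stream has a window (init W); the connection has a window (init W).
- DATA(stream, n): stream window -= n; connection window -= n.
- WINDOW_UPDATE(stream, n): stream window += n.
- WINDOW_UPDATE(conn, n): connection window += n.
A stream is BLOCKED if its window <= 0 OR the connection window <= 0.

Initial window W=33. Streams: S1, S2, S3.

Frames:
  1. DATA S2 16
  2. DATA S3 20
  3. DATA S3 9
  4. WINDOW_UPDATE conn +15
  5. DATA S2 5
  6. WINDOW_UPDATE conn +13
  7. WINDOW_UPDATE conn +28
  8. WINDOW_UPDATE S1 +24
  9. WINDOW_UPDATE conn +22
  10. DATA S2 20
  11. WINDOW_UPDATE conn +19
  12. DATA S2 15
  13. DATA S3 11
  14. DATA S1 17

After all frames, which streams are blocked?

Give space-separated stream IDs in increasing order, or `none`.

Answer: S2 S3

Derivation:
Op 1: conn=17 S1=33 S2=17 S3=33 blocked=[]
Op 2: conn=-3 S1=33 S2=17 S3=13 blocked=[1, 2, 3]
Op 3: conn=-12 S1=33 S2=17 S3=4 blocked=[1, 2, 3]
Op 4: conn=3 S1=33 S2=17 S3=4 blocked=[]
Op 5: conn=-2 S1=33 S2=12 S3=4 blocked=[1, 2, 3]
Op 6: conn=11 S1=33 S2=12 S3=4 blocked=[]
Op 7: conn=39 S1=33 S2=12 S3=4 blocked=[]
Op 8: conn=39 S1=57 S2=12 S3=4 blocked=[]
Op 9: conn=61 S1=57 S2=12 S3=4 blocked=[]
Op 10: conn=41 S1=57 S2=-8 S3=4 blocked=[2]
Op 11: conn=60 S1=57 S2=-8 S3=4 blocked=[2]
Op 12: conn=45 S1=57 S2=-23 S3=4 blocked=[2]
Op 13: conn=34 S1=57 S2=-23 S3=-7 blocked=[2, 3]
Op 14: conn=17 S1=40 S2=-23 S3=-7 blocked=[2, 3]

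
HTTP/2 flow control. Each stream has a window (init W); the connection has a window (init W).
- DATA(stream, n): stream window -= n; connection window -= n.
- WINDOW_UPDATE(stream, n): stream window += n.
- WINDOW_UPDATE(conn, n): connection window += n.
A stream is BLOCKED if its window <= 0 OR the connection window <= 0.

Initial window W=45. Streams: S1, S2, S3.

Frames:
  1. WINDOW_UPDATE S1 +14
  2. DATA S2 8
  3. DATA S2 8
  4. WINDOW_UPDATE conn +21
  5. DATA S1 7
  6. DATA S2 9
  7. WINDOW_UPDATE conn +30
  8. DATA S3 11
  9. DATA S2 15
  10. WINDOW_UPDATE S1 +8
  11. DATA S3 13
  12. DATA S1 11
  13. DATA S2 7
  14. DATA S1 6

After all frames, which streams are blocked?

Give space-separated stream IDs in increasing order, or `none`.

Answer: S2

Derivation:
Op 1: conn=45 S1=59 S2=45 S3=45 blocked=[]
Op 2: conn=37 S1=59 S2=37 S3=45 blocked=[]
Op 3: conn=29 S1=59 S2=29 S3=45 blocked=[]
Op 4: conn=50 S1=59 S2=29 S3=45 blocked=[]
Op 5: conn=43 S1=52 S2=29 S3=45 blocked=[]
Op 6: conn=34 S1=52 S2=20 S3=45 blocked=[]
Op 7: conn=64 S1=52 S2=20 S3=45 blocked=[]
Op 8: conn=53 S1=52 S2=20 S3=34 blocked=[]
Op 9: conn=38 S1=52 S2=5 S3=34 blocked=[]
Op 10: conn=38 S1=60 S2=5 S3=34 blocked=[]
Op 11: conn=25 S1=60 S2=5 S3=21 blocked=[]
Op 12: conn=14 S1=49 S2=5 S3=21 blocked=[]
Op 13: conn=7 S1=49 S2=-2 S3=21 blocked=[2]
Op 14: conn=1 S1=43 S2=-2 S3=21 blocked=[2]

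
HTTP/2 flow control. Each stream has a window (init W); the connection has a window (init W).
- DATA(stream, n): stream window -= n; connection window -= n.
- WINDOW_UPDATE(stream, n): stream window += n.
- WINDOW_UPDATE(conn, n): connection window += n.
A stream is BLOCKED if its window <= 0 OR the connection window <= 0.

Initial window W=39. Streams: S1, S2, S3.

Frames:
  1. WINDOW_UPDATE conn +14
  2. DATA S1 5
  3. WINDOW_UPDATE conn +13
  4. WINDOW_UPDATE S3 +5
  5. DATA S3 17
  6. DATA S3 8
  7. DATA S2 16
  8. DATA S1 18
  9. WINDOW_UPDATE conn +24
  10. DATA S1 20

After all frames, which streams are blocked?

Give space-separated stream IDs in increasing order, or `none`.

Answer: S1

Derivation:
Op 1: conn=53 S1=39 S2=39 S3=39 blocked=[]
Op 2: conn=48 S1=34 S2=39 S3=39 blocked=[]
Op 3: conn=61 S1=34 S2=39 S3=39 blocked=[]
Op 4: conn=61 S1=34 S2=39 S3=44 blocked=[]
Op 5: conn=44 S1=34 S2=39 S3=27 blocked=[]
Op 6: conn=36 S1=34 S2=39 S3=19 blocked=[]
Op 7: conn=20 S1=34 S2=23 S3=19 blocked=[]
Op 8: conn=2 S1=16 S2=23 S3=19 blocked=[]
Op 9: conn=26 S1=16 S2=23 S3=19 blocked=[]
Op 10: conn=6 S1=-4 S2=23 S3=19 blocked=[1]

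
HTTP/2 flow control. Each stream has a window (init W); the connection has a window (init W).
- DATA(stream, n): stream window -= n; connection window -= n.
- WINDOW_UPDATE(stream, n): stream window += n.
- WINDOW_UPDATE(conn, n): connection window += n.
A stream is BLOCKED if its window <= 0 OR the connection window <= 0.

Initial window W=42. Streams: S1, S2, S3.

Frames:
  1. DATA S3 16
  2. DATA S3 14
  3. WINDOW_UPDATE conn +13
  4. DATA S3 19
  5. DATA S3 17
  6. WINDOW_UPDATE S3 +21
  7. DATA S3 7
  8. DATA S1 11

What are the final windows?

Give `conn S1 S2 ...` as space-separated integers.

Op 1: conn=26 S1=42 S2=42 S3=26 blocked=[]
Op 2: conn=12 S1=42 S2=42 S3=12 blocked=[]
Op 3: conn=25 S1=42 S2=42 S3=12 blocked=[]
Op 4: conn=6 S1=42 S2=42 S3=-7 blocked=[3]
Op 5: conn=-11 S1=42 S2=42 S3=-24 blocked=[1, 2, 3]
Op 6: conn=-11 S1=42 S2=42 S3=-3 blocked=[1, 2, 3]
Op 7: conn=-18 S1=42 S2=42 S3=-10 blocked=[1, 2, 3]
Op 8: conn=-29 S1=31 S2=42 S3=-10 blocked=[1, 2, 3]

Answer: -29 31 42 -10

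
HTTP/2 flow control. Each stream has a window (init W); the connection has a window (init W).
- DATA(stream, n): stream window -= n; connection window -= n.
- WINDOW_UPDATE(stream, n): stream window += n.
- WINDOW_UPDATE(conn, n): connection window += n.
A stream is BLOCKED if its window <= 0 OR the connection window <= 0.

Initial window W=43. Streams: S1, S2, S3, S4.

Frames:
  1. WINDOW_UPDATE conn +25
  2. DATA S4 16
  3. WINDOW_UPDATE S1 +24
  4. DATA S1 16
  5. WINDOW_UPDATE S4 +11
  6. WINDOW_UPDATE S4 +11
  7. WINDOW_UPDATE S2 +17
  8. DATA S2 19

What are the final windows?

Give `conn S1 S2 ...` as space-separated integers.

Op 1: conn=68 S1=43 S2=43 S3=43 S4=43 blocked=[]
Op 2: conn=52 S1=43 S2=43 S3=43 S4=27 blocked=[]
Op 3: conn=52 S1=67 S2=43 S3=43 S4=27 blocked=[]
Op 4: conn=36 S1=51 S2=43 S3=43 S4=27 blocked=[]
Op 5: conn=36 S1=51 S2=43 S3=43 S4=38 blocked=[]
Op 6: conn=36 S1=51 S2=43 S3=43 S4=49 blocked=[]
Op 7: conn=36 S1=51 S2=60 S3=43 S4=49 blocked=[]
Op 8: conn=17 S1=51 S2=41 S3=43 S4=49 blocked=[]

Answer: 17 51 41 43 49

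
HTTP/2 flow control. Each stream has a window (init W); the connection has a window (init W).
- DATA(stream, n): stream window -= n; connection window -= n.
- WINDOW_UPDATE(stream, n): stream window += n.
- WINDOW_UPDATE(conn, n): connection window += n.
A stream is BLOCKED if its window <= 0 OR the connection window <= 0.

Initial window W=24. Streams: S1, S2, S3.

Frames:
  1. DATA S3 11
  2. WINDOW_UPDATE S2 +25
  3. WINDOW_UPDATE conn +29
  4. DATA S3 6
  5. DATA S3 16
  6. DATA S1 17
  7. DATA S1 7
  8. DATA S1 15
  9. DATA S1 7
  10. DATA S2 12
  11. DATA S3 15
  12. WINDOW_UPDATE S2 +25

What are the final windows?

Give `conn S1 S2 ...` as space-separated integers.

Op 1: conn=13 S1=24 S2=24 S3=13 blocked=[]
Op 2: conn=13 S1=24 S2=49 S3=13 blocked=[]
Op 3: conn=42 S1=24 S2=49 S3=13 blocked=[]
Op 4: conn=36 S1=24 S2=49 S3=7 blocked=[]
Op 5: conn=20 S1=24 S2=49 S3=-9 blocked=[3]
Op 6: conn=3 S1=7 S2=49 S3=-9 blocked=[3]
Op 7: conn=-4 S1=0 S2=49 S3=-9 blocked=[1, 2, 3]
Op 8: conn=-19 S1=-15 S2=49 S3=-9 blocked=[1, 2, 3]
Op 9: conn=-26 S1=-22 S2=49 S3=-9 blocked=[1, 2, 3]
Op 10: conn=-38 S1=-22 S2=37 S3=-9 blocked=[1, 2, 3]
Op 11: conn=-53 S1=-22 S2=37 S3=-24 blocked=[1, 2, 3]
Op 12: conn=-53 S1=-22 S2=62 S3=-24 blocked=[1, 2, 3]

Answer: -53 -22 62 -24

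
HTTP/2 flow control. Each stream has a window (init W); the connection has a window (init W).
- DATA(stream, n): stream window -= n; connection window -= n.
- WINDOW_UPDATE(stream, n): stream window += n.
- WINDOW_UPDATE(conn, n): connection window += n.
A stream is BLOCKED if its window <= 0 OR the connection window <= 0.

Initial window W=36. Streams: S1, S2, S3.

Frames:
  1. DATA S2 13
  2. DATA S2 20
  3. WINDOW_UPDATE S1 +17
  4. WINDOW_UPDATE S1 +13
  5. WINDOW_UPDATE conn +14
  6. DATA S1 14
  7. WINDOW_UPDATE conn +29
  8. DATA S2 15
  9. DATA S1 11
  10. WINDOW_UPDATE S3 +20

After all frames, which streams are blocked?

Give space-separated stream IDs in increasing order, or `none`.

Op 1: conn=23 S1=36 S2=23 S3=36 blocked=[]
Op 2: conn=3 S1=36 S2=3 S3=36 blocked=[]
Op 3: conn=3 S1=53 S2=3 S3=36 blocked=[]
Op 4: conn=3 S1=66 S2=3 S3=36 blocked=[]
Op 5: conn=17 S1=66 S2=3 S3=36 blocked=[]
Op 6: conn=3 S1=52 S2=3 S3=36 blocked=[]
Op 7: conn=32 S1=52 S2=3 S3=36 blocked=[]
Op 8: conn=17 S1=52 S2=-12 S3=36 blocked=[2]
Op 9: conn=6 S1=41 S2=-12 S3=36 blocked=[2]
Op 10: conn=6 S1=41 S2=-12 S3=56 blocked=[2]

Answer: S2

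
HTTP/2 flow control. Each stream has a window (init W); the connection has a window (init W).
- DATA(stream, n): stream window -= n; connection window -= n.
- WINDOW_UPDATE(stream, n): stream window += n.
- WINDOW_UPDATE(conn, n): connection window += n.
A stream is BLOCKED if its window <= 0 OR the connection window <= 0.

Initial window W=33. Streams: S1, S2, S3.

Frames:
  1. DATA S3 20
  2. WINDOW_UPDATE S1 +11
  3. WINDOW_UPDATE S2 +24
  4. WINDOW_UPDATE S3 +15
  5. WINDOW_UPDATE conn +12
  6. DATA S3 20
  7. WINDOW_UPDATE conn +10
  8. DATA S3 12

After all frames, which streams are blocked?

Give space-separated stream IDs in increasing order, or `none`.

Answer: S3

Derivation:
Op 1: conn=13 S1=33 S2=33 S3=13 blocked=[]
Op 2: conn=13 S1=44 S2=33 S3=13 blocked=[]
Op 3: conn=13 S1=44 S2=57 S3=13 blocked=[]
Op 4: conn=13 S1=44 S2=57 S3=28 blocked=[]
Op 5: conn=25 S1=44 S2=57 S3=28 blocked=[]
Op 6: conn=5 S1=44 S2=57 S3=8 blocked=[]
Op 7: conn=15 S1=44 S2=57 S3=8 blocked=[]
Op 8: conn=3 S1=44 S2=57 S3=-4 blocked=[3]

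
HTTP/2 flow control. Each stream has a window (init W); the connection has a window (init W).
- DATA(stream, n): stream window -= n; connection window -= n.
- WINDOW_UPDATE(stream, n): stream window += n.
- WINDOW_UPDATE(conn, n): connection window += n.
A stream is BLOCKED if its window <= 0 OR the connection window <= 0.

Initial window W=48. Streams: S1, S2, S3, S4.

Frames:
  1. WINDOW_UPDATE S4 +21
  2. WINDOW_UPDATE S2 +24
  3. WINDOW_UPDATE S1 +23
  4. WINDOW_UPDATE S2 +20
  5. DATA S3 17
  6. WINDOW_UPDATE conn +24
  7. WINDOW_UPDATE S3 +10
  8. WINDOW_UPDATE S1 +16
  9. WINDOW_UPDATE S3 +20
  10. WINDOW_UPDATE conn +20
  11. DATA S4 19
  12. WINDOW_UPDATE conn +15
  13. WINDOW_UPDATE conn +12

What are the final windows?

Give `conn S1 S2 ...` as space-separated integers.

Answer: 83 87 92 61 50

Derivation:
Op 1: conn=48 S1=48 S2=48 S3=48 S4=69 blocked=[]
Op 2: conn=48 S1=48 S2=72 S3=48 S4=69 blocked=[]
Op 3: conn=48 S1=71 S2=72 S3=48 S4=69 blocked=[]
Op 4: conn=48 S1=71 S2=92 S3=48 S4=69 blocked=[]
Op 5: conn=31 S1=71 S2=92 S3=31 S4=69 blocked=[]
Op 6: conn=55 S1=71 S2=92 S3=31 S4=69 blocked=[]
Op 7: conn=55 S1=71 S2=92 S3=41 S4=69 blocked=[]
Op 8: conn=55 S1=87 S2=92 S3=41 S4=69 blocked=[]
Op 9: conn=55 S1=87 S2=92 S3=61 S4=69 blocked=[]
Op 10: conn=75 S1=87 S2=92 S3=61 S4=69 blocked=[]
Op 11: conn=56 S1=87 S2=92 S3=61 S4=50 blocked=[]
Op 12: conn=71 S1=87 S2=92 S3=61 S4=50 blocked=[]
Op 13: conn=83 S1=87 S2=92 S3=61 S4=50 blocked=[]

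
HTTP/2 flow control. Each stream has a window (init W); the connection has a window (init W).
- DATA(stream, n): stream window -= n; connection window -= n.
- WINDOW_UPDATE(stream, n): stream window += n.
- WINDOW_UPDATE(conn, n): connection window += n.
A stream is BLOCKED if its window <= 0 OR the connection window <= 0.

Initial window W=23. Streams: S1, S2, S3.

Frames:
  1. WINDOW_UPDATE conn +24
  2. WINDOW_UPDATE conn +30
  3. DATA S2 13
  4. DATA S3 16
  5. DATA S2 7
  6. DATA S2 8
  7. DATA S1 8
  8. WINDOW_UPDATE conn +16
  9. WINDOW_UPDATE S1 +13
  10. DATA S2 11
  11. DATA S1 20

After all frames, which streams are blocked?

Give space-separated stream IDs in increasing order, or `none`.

Op 1: conn=47 S1=23 S2=23 S3=23 blocked=[]
Op 2: conn=77 S1=23 S2=23 S3=23 blocked=[]
Op 3: conn=64 S1=23 S2=10 S3=23 blocked=[]
Op 4: conn=48 S1=23 S2=10 S3=7 blocked=[]
Op 5: conn=41 S1=23 S2=3 S3=7 blocked=[]
Op 6: conn=33 S1=23 S2=-5 S3=7 blocked=[2]
Op 7: conn=25 S1=15 S2=-5 S3=7 blocked=[2]
Op 8: conn=41 S1=15 S2=-5 S3=7 blocked=[2]
Op 9: conn=41 S1=28 S2=-5 S3=7 blocked=[2]
Op 10: conn=30 S1=28 S2=-16 S3=7 blocked=[2]
Op 11: conn=10 S1=8 S2=-16 S3=7 blocked=[2]

Answer: S2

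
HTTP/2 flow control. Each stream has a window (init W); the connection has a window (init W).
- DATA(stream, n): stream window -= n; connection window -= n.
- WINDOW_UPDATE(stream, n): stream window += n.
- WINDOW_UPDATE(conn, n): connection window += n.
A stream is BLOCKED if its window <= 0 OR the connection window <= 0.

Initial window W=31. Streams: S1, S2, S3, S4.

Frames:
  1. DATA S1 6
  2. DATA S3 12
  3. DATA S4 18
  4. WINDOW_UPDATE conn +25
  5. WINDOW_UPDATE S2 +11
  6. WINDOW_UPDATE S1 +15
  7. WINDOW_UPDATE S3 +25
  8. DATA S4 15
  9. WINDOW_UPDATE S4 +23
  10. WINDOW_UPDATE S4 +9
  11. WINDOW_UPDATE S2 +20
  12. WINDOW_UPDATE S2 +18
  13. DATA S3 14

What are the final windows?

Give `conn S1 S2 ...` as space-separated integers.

Answer: -9 40 80 30 30

Derivation:
Op 1: conn=25 S1=25 S2=31 S3=31 S4=31 blocked=[]
Op 2: conn=13 S1=25 S2=31 S3=19 S4=31 blocked=[]
Op 3: conn=-5 S1=25 S2=31 S3=19 S4=13 blocked=[1, 2, 3, 4]
Op 4: conn=20 S1=25 S2=31 S3=19 S4=13 blocked=[]
Op 5: conn=20 S1=25 S2=42 S3=19 S4=13 blocked=[]
Op 6: conn=20 S1=40 S2=42 S3=19 S4=13 blocked=[]
Op 7: conn=20 S1=40 S2=42 S3=44 S4=13 blocked=[]
Op 8: conn=5 S1=40 S2=42 S3=44 S4=-2 blocked=[4]
Op 9: conn=5 S1=40 S2=42 S3=44 S4=21 blocked=[]
Op 10: conn=5 S1=40 S2=42 S3=44 S4=30 blocked=[]
Op 11: conn=5 S1=40 S2=62 S3=44 S4=30 blocked=[]
Op 12: conn=5 S1=40 S2=80 S3=44 S4=30 blocked=[]
Op 13: conn=-9 S1=40 S2=80 S3=30 S4=30 blocked=[1, 2, 3, 4]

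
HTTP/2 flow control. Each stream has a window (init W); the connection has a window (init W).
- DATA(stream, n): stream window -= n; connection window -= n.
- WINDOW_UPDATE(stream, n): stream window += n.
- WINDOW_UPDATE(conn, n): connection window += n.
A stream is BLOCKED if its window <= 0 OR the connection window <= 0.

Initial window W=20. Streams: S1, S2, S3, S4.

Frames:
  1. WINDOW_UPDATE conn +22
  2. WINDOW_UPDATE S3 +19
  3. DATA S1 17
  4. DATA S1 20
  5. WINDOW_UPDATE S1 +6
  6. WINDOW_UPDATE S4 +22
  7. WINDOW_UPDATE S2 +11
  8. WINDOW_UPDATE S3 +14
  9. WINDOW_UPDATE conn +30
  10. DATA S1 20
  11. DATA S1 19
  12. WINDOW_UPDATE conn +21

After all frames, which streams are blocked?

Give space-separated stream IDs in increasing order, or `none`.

Answer: S1

Derivation:
Op 1: conn=42 S1=20 S2=20 S3=20 S4=20 blocked=[]
Op 2: conn=42 S1=20 S2=20 S3=39 S4=20 blocked=[]
Op 3: conn=25 S1=3 S2=20 S3=39 S4=20 blocked=[]
Op 4: conn=5 S1=-17 S2=20 S3=39 S4=20 blocked=[1]
Op 5: conn=5 S1=-11 S2=20 S3=39 S4=20 blocked=[1]
Op 6: conn=5 S1=-11 S2=20 S3=39 S4=42 blocked=[1]
Op 7: conn=5 S1=-11 S2=31 S3=39 S4=42 blocked=[1]
Op 8: conn=5 S1=-11 S2=31 S3=53 S4=42 blocked=[1]
Op 9: conn=35 S1=-11 S2=31 S3=53 S4=42 blocked=[1]
Op 10: conn=15 S1=-31 S2=31 S3=53 S4=42 blocked=[1]
Op 11: conn=-4 S1=-50 S2=31 S3=53 S4=42 blocked=[1, 2, 3, 4]
Op 12: conn=17 S1=-50 S2=31 S3=53 S4=42 blocked=[1]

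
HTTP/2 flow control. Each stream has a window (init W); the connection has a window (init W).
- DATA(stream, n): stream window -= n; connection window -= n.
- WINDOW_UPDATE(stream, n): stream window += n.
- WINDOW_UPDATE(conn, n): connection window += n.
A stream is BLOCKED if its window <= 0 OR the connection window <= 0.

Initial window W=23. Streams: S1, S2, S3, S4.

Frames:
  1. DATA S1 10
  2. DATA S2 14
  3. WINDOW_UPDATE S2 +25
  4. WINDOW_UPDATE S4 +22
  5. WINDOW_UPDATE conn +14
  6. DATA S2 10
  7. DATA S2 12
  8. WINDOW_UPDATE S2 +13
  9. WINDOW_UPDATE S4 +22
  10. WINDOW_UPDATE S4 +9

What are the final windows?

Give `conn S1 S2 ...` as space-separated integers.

Op 1: conn=13 S1=13 S2=23 S3=23 S4=23 blocked=[]
Op 2: conn=-1 S1=13 S2=9 S3=23 S4=23 blocked=[1, 2, 3, 4]
Op 3: conn=-1 S1=13 S2=34 S3=23 S4=23 blocked=[1, 2, 3, 4]
Op 4: conn=-1 S1=13 S2=34 S3=23 S4=45 blocked=[1, 2, 3, 4]
Op 5: conn=13 S1=13 S2=34 S3=23 S4=45 blocked=[]
Op 6: conn=3 S1=13 S2=24 S3=23 S4=45 blocked=[]
Op 7: conn=-9 S1=13 S2=12 S3=23 S4=45 blocked=[1, 2, 3, 4]
Op 8: conn=-9 S1=13 S2=25 S3=23 S4=45 blocked=[1, 2, 3, 4]
Op 9: conn=-9 S1=13 S2=25 S3=23 S4=67 blocked=[1, 2, 3, 4]
Op 10: conn=-9 S1=13 S2=25 S3=23 S4=76 blocked=[1, 2, 3, 4]

Answer: -9 13 25 23 76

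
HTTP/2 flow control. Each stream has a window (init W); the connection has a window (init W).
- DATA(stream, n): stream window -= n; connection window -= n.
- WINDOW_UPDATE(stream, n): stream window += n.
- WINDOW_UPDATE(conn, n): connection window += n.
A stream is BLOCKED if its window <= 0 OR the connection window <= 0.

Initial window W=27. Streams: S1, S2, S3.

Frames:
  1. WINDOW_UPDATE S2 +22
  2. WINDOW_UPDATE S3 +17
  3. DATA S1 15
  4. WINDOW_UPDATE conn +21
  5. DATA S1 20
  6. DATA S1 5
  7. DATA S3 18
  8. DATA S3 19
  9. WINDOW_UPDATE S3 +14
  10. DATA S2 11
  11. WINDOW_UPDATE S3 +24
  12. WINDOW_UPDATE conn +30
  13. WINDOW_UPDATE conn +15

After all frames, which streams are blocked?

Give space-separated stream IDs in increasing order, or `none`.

Answer: S1

Derivation:
Op 1: conn=27 S1=27 S2=49 S3=27 blocked=[]
Op 2: conn=27 S1=27 S2=49 S3=44 blocked=[]
Op 3: conn=12 S1=12 S2=49 S3=44 blocked=[]
Op 4: conn=33 S1=12 S2=49 S3=44 blocked=[]
Op 5: conn=13 S1=-8 S2=49 S3=44 blocked=[1]
Op 6: conn=8 S1=-13 S2=49 S3=44 blocked=[1]
Op 7: conn=-10 S1=-13 S2=49 S3=26 blocked=[1, 2, 3]
Op 8: conn=-29 S1=-13 S2=49 S3=7 blocked=[1, 2, 3]
Op 9: conn=-29 S1=-13 S2=49 S3=21 blocked=[1, 2, 3]
Op 10: conn=-40 S1=-13 S2=38 S3=21 blocked=[1, 2, 3]
Op 11: conn=-40 S1=-13 S2=38 S3=45 blocked=[1, 2, 3]
Op 12: conn=-10 S1=-13 S2=38 S3=45 blocked=[1, 2, 3]
Op 13: conn=5 S1=-13 S2=38 S3=45 blocked=[1]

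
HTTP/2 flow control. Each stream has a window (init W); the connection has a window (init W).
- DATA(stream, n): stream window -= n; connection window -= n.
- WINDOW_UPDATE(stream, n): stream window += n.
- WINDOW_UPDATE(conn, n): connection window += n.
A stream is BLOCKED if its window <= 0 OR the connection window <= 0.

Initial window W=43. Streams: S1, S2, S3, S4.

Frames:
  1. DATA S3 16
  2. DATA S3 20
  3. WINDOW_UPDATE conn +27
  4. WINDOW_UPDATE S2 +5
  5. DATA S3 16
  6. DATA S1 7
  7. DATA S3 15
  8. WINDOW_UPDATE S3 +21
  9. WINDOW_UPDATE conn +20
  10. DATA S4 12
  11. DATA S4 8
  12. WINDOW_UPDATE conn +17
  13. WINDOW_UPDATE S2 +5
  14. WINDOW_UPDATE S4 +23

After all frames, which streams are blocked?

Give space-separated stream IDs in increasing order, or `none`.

Answer: S3

Derivation:
Op 1: conn=27 S1=43 S2=43 S3=27 S4=43 blocked=[]
Op 2: conn=7 S1=43 S2=43 S3=7 S4=43 blocked=[]
Op 3: conn=34 S1=43 S2=43 S3=7 S4=43 blocked=[]
Op 4: conn=34 S1=43 S2=48 S3=7 S4=43 blocked=[]
Op 5: conn=18 S1=43 S2=48 S3=-9 S4=43 blocked=[3]
Op 6: conn=11 S1=36 S2=48 S3=-9 S4=43 blocked=[3]
Op 7: conn=-4 S1=36 S2=48 S3=-24 S4=43 blocked=[1, 2, 3, 4]
Op 8: conn=-4 S1=36 S2=48 S3=-3 S4=43 blocked=[1, 2, 3, 4]
Op 9: conn=16 S1=36 S2=48 S3=-3 S4=43 blocked=[3]
Op 10: conn=4 S1=36 S2=48 S3=-3 S4=31 blocked=[3]
Op 11: conn=-4 S1=36 S2=48 S3=-3 S4=23 blocked=[1, 2, 3, 4]
Op 12: conn=13 S1=36 S2=48 S3=-3 S4=23 blocked=[3]
Op 13: conn=13 S1=36 S2=53 S3=-3 S4=23 blocked=[3]
Op 14: conn=13 S1=36 S2=53 S3=-3 S4=46 blocked=[3]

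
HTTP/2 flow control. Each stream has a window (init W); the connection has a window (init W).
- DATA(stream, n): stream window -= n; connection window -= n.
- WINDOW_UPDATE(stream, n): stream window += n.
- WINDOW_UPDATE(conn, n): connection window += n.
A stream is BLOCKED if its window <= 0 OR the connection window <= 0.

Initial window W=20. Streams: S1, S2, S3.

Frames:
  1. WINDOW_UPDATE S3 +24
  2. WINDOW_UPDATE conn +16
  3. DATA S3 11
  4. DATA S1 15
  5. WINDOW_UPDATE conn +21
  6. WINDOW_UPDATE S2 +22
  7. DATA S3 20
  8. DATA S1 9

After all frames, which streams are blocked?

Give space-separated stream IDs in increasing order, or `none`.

Op 1: conn=20 S1=20 S2=20 S3=44 blocked=[]
Op 2: conn=36 S1=20 S2=20 S3=44 blocked=[]
Op 3: conn=25 S1=20 S2=20 S3=33 blocked=[]
Op 4: conn=10 S1=5 S2=20 S3=33 blocked=[]
Op 5: conn=31 S1=5 S2=20 S3=33 blocked=[]
Op 6: conn=31 S1=5 S2=42 S3=33 blocked=[]
Op 7: conn=11 S1=5 S2=42 S3=13 blocked=[]
Op 8: conn=2 S1=-4 S2=42 S3=13 blocked=[1]

Answer: S1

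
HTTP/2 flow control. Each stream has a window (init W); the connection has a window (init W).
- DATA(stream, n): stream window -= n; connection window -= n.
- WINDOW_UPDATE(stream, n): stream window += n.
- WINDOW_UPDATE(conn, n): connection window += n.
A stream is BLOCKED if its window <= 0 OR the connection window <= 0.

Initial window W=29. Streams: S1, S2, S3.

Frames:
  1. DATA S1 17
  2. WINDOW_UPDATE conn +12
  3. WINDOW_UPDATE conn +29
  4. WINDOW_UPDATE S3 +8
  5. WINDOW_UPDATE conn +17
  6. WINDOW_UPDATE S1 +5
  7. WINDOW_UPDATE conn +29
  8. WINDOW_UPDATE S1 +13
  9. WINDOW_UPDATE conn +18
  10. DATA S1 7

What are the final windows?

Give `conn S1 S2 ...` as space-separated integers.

Answer: 110 23 29 37

Derivation:
Op 1: conn=12 S1=12 S2=29 S3=29 blocked=[]
Op 2: conn=24 S1=12 S2=29 S3=29 blocked=[]
Op 3: conn=53 S1=12 S2=29 S3=29 blocked=[]
Op 4: conn=53 S1=12 S2=29 S3=37 blocked=[]
Op 5: conn=70 S1=12 S2=29 S3=37 blocked=[]
Op 6: conn=70 S1=17 S2=29 S3=37 blocked=[]
Op 7: conn=99 S1=17 S2=29 S3=37 blocked=[]
Op 8: conn=99 S1=30 S2=29 S3=37 blocked=[]
Op 9: conn=117 S1=30 S2=29 S3=37 blocked=[]
Op 10: conn=110 S1=23 S2=29 S3=37 blocked=[]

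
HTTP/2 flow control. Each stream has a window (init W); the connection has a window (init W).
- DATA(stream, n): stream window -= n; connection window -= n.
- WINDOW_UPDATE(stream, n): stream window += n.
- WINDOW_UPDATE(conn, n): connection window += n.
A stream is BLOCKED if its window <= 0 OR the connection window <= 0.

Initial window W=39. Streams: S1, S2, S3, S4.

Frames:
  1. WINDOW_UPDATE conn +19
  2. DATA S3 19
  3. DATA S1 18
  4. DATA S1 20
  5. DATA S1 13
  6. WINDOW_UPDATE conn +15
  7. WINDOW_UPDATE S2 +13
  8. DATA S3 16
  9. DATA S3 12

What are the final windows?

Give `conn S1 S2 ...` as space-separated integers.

Op 1: conn=58 S1=39 S2=39 S3=39 S4=39 blocked=[]
Op 2: conn=39 S1=39 S2=39 S3=20 S4=39 blocked=[]
Op 3: conn=21 S1=21 S2=39 S3=20 S4=39 blocked=[]
Op 4: conn=1 S1=1 S2=39 S3=20 S4=39 blocked=[]
Op 5: conn=-12 S1=-12 S2=39 S3=20 S4=39 blocked=[1, 2, 3, 4]
Op 6: conn=3 S1=-12 S2=39 S3=20 S4=39 blocked=[1]
Op 7: conn=3 S1=-12 S2=52 S3=20 S4=39 blocked=[1]
Op 8: conn=-13 S1=-12 S2=52 S3=4 S4=39 blocked=[1, 2, 3, 4]
Op 9: conn=-25 S1=-12 S2=52 S3=-8 S4=39 blocked=[1, 2, 3, 4]

Answer: -25 -12 52 -8 39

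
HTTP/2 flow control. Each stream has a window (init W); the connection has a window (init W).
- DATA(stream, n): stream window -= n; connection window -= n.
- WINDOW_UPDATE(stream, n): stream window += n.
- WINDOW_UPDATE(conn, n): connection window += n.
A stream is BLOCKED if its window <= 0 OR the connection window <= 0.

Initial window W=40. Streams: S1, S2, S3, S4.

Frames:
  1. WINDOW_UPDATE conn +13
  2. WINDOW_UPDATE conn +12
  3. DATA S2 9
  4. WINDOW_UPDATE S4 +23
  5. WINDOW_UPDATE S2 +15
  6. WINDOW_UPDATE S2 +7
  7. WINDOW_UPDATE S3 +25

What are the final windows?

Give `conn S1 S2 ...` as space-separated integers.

Op 1: conn=53 S1=40 S2=40 S3=40 S4=40 blocked=[]
Op 2: conn=65 S1=40 S2=40 S3=40 S4=40 blocked=[]
Op 3: conn=56 S1=40 S2=31 S3=40 S4=40 blocked=[]
Op 4: conn=56 S1=40 S2=31 S3=40 S4=63 blocked=[]
Op 5: conn=56 S1=40 S2=46 S3=40 S4=63 blocked=[]
Op 6: conn=56 S1=40 S2=53 S3=40 S4=63 blocked=[]
Op 7: conn=56 S1=40 S2=53 S3=65 S4=63 blocked=[]

Answer: 56 40 53 65 63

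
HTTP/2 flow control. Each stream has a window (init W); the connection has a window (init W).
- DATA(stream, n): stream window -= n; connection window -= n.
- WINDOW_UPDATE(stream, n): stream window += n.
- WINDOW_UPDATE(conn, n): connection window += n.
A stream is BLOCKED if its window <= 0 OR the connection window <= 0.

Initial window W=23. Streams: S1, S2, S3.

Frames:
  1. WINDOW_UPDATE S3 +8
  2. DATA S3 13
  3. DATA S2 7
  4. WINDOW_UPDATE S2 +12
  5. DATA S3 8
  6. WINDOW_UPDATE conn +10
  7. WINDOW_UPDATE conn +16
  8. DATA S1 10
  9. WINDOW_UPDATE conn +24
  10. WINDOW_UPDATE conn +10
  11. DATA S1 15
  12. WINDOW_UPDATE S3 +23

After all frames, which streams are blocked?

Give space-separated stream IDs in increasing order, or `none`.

Answer: S1

Derivation:
Op 1: conn=23 S1=23 S2=23 S3=31 blocked=[]
Op 2: conn=10 S1=23 S2=23 S3=18 blocked=[]
Op 3: conn=3 S1=23 S2=16 S3=18 blocked=[]
Op 4: conn=3 S1=23 S2=28 S3=18 blocked=[]
Op 5: conn=-5 S1=23 S2=28 S3=10 blocked=[1, 2, 3]
Op 6: conn=5 S1=23 S2=28 S3=10 blocked=[]
Op 7: conn=21 S1=23 S2=28 S3=10 blocked=[]
Op 8: conn=11 S1=13 S2=28 S3=10 blocked=[]
Op 9: conn=35 S1=13 S2=28 S3=10 blocked=[]
Op 10: conn=45 S1=13 S2=28 S3=10 blocked=[]
Op 11: conn=30 S1=-2 S2=28 S3=10 blocked=[1]
Op 12: conn=30 S1=-2 S2=28 S3=33 blocked=[1]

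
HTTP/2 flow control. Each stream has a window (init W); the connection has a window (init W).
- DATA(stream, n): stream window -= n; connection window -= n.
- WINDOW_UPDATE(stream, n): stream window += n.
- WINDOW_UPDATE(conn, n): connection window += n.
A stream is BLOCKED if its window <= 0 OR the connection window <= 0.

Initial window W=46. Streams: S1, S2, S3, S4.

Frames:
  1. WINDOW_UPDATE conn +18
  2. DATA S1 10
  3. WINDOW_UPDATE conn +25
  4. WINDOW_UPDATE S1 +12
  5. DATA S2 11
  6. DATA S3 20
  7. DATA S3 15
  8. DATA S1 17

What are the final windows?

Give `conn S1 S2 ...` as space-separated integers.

Answer: 16 31 35 11 46

Derivation:
Op 1: conn=64 S1=46 S2=46 S3=46 S4=46 blocked=[]
Op 2: conn=54 S1=36 S2=46 S3=46 S4=46 blocked=[]
Op 3: conn=79 S1=36 S2=46 S3=46 S4=46 blocked=[]
Op 4: conn=79 S1=48 S2=46 S3=46 S4=46 blocked=[]
Op 5: conn=68 S1=48 S2=35 S3=46 S4=46 blocked=[]
Op 6: conn=48 S1=48 S2=35 S3=26 S4=46 blocked=[]
Op 7: conn=33 S1=48 S2=35 S3=11 S4=46 blocked=[]
Op 8: conn=16 S1=31 S2=35 S3=11 S4=46 blocked=[]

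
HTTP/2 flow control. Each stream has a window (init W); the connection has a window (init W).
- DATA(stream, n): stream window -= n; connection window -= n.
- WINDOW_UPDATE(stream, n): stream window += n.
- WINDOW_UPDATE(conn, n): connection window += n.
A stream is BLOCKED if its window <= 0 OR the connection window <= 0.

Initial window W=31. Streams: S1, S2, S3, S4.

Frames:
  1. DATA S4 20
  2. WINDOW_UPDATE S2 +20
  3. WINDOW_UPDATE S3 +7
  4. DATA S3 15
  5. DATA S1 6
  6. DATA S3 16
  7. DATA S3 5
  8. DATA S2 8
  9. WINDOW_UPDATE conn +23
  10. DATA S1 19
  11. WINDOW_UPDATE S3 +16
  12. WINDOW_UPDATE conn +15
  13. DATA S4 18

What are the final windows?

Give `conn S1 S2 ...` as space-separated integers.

Answer: -38 6 43 18 -7

Derivation:
Op 1: conn=11 S1=31 S2=31 S3=31 S4=11 blocked=[]
Op 2: conn=11 S1=31 S2=51 S3=31 S4=11 blocked=[]
Op 3: conn=11 S1=31 S2=51 S3=38 S4=11 blocked=[]
Op 4: conn=-4 S1=31 S2=51 S3=23 S4=11 blocked=[1, 2, 3, 4]
Op 5: conn=-10 S1=25 S2=51 S3=23 S4=11 blocked=[1, 2, 3, 4]
Op 6: conn=-26 S1=25 S2=51 S3=7 S4=11 blocked=[1, 2, 3, 4]
Op 7: conn=-31 S1=25 S2=51 S3=2 S4=11 blocked=[1, 2, 3, 4]
Op 8: conn=-39 S1=25 S2=43 S3=2 S4=11 blocked=[1, 2, 3, 4]
Op 9: conn=-16 S1=25 S2=43 S3=2 S4=11 blocked=[1, 2, 3, 4]
Op 10: conn=-35 S1=6 S2=43 S3=2 S4=11 blocked=[1, 2, 3, 4]
Op 11: conn=-35 S1=6 S2=43 S3=18 S4=11 blocked=[1, 2, 3, 4]
Op 12: conn=-20 S1=6 S2=43 S3=18 S4=11 blocked=[1, 2, 3, 4]
Op 13: conn=-38 S1=6 S2=43 S3=18 S4=-7 blocked=[1, 2, 3, 4]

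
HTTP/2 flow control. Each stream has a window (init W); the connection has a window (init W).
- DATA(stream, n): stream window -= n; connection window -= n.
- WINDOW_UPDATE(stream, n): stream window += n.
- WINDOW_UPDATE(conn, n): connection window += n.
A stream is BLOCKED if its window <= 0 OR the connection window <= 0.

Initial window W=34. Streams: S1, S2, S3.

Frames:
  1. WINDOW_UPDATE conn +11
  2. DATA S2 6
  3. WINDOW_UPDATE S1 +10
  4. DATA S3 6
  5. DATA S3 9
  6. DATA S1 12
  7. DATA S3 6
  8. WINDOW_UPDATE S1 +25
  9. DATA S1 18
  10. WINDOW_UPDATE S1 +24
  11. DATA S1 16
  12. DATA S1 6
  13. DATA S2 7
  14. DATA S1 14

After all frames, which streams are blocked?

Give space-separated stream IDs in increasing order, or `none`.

Answer: S1 S2 S3

Derivation:
Op 1: conn=45 S1=34 S2=34 S3=34 blocked=[]
Op 2: conn=39 S1=34 S2=28 S3=34 blocked=[]
Op 3: conn=39 S1=44 S2=28 S3=34 blocked=[]
Op 4: conn=33 S1=44 S2=28 S3=28 blocked=[]
Op 5: conn=24 S1=44 S2=28 S3=19 blocked=[]
Op 6: conn=12 S1=32 S2=28 S3=19 blocked=[]
Op 7: conn=6 S1=32 S2=28 S3=13 blocked=[]
Op 8: conn=6 S1=57 S2=28 S3=13 blocked=[]
Op 9: conn=-12 S1=39 S2=28 S3=13 blocked=[1, 2, 3]
Op 10: conn=-12 S1=63 S2=28 S3=13 blocked=[1, 2, 3]
Op 11: conn=-28 S1=47 S2=28 S3=13 blocked=[1, 2, 3]
Op 12: conn=-34 S1=41 S2=28 S3=13 blocked=[1, 2, 3]
Op 13: conn=-41 S1=41 S2=21 S3=13 blocked=[1, 2, 3]
Op 14: conn=-55 S1=27 S2=21 S3=13 blocked=[1, 2, 3]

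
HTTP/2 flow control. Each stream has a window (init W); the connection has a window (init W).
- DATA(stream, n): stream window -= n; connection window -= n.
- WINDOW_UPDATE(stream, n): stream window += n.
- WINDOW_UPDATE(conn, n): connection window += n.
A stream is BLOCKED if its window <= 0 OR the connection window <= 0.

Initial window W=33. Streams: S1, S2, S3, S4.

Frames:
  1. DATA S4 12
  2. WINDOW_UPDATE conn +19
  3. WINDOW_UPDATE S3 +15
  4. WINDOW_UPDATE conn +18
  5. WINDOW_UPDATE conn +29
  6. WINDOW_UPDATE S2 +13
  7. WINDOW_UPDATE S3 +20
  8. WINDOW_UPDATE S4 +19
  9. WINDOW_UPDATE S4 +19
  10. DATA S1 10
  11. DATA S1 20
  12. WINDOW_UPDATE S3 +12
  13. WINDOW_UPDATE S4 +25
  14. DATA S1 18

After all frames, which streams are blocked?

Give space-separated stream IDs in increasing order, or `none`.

Op 1: conn=21 S1=33 S2=33 S3=33 S4=21 blocked=[]
Op 2: conn=40 S1=33 S2=33 S3=33 S4=21 blocked=[]
Op 3: conn=40 S1=33 S2=33 S3=48 S4=21 blocked=[]
Op 4: conn=58 S1=33 S2=33 S3=48 S4=21 blocked=[]
Op 5: conn=87 S1=33 S2=33 S3=48 S4=21 blocked=[]
Op 6: conn=87 S1=33 S2=46 S3=48 S4=21 blocked=[]
Op 7: conn=87 S1=33 S2=46 S3=68 S4=21 blocked=[]
Op 8: conn=87 S1=33 S2=46 S3=68 S4=40 blocked=[]
Op 9: conn=87 S1=33 S2=46 S3=68 S4=59 blocked=[]
Op 10: conn=77 S1=23 S2=46 S3=68 S4=59 blocked=[]
Op 11: conn=57 S1=3 S2=46 S3=68 S4=59 blocked=[]
Op 12: conn=57 S1=3 S2=46 S3=80 S4=59 blocked=[]
Op 13: conn=57 S1=3 S2=46 S3=80 S4=84 blocked=[]
Op 14: conn=39 S1=-15 S2=46 S3=80 S4=84 blocked=[1]

Answer: S1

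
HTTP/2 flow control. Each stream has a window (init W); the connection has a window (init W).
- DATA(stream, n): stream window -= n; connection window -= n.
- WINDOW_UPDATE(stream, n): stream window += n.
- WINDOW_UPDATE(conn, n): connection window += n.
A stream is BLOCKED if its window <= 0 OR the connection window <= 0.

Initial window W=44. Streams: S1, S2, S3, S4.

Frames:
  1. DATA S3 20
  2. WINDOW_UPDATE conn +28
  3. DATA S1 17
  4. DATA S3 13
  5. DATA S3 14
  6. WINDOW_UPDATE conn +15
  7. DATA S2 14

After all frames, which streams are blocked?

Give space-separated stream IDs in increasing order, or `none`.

Op 1: conn=24 S1=44 S2=44 S3=24 S4=44 blocked=[]
Op 2: conn=52 S1=44 S2=44 S3=24 S4=44 blocked=[]
Op 3: conn=35 S1=27 S2=44 S3=24 S4=44 blocked=[]
Op 4: conn=22 S1=27 S2=44 S3=11 S4=44 blocked=[]
Op 5: conn=8 S1=27 S2=44 S3=-3 S4=44 blocked=[3]
Op 6: conn=23 S1=27 S2=44 S3=-3 S4=44 blocked=[3]
Op 7: conn=9 S1=27 S2=30 S3=-3 S4=44 blocked=[3]

Answer: S3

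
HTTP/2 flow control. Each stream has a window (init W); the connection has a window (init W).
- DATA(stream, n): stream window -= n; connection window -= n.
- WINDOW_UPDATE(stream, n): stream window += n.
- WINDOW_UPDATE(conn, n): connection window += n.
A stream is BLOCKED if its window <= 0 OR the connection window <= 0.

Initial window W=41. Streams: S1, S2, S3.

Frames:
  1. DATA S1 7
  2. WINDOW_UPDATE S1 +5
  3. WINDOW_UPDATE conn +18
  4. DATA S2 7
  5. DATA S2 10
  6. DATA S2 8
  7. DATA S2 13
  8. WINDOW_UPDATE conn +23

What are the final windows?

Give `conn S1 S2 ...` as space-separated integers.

Op 1: conn=34 S1=34 S2=41 S3=41 blocked=[]
Op 2: conn=34 S1=39 S2=41 S3=41 blocked=[]
Op 3: conn=52 S1=39 S2=41 S3=41 blocked=[]
Op 4: conn=45 S1=39 S2=34 S3=41 blocked=[]
Op 5: conn=35 S1=39 S2=24 S3=41 blocked=[]
Op 6: conn=27 S1=39 S2=16 S3=41 blocked=[]
Op 7: conn=14 S1=39 S2=3 S3=41 blocked=[]
Op 8: conn=37 S1=39 S2=3 S3=41 blocked=[]

Answer: 37 39 3 41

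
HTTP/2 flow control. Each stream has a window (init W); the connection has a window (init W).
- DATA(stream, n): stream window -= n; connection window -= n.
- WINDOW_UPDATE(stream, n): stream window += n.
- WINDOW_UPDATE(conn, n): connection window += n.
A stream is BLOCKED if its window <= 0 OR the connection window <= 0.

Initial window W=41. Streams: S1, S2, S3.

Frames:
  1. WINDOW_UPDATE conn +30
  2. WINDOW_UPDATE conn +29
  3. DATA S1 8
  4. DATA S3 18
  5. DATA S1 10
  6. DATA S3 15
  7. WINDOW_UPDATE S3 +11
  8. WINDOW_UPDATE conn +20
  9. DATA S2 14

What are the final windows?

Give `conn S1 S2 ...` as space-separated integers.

Answer: 55 23 27 19

Derivation:
Op 1: conn=71 S1=41 S2=41 S3=41 blocked=[]
Op 2: conn=100 S1=41 S2=41 S3=41 blocked=[]
Op 3: conn=92 S1=33 S2=41 S3=41 blocked=[]
Op 4: conn=74 S1=33 S2=41 S3=23 blocked=[]
Op 5: conn=64 S1=23 S2=41 S3=23 blocked=[]
Op 6: conn=49 S1=23 S2=41 S3=8 blocked=[]
Op 7: conn=49 S1=23 S2=41 S3=19 blocked=[]
Op 8: conn=69 S1=23 S2=41 S3=19 blocked=[]
Op 9: conn=55 S1=23 S2=27 S3=19 blocked=[]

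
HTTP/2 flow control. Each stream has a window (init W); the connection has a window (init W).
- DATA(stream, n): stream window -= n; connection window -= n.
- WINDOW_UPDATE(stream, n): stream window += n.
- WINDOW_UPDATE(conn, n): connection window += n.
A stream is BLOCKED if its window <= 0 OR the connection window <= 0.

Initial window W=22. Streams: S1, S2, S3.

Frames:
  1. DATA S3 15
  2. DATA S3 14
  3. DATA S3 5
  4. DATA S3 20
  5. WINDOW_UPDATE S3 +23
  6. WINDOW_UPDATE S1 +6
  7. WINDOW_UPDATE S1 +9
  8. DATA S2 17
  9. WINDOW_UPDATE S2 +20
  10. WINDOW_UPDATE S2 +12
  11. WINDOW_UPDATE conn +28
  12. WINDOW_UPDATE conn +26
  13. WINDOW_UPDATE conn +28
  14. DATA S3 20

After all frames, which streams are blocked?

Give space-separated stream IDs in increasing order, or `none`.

Answer: S3

Derivation:
Op 1: conn=7 S1=22 S2=22 S3=7 blocked=[]
Op 2: conn=-7 S1=22 S2=22 S3=-7 blocked=[1, 2, 3]
Op 3: conn=-12 S1=22 S2=22 S3=-12 blocked=[1, 2, 3]
Op 4: conn=-32 S1=22 S2=22 S3=-32 blocked=[1, 2, 3]
Op 5: conn=-32 S1=22 S2=22 S3=-9 blocked=[1, 2, 3]
Op 6: conn=-32 S1=28 S2=22 S3=-9 blocked=[1, 2, 3]
Op 7: conn=-32 S1=37 S2=22 S3=-9 blocked=[1, 2, 3]
Op 8: conn=-49 S1=37 S2=5 S3=-9 blocked=[1, 2, 3]
Op 9: conn=-49 S1=37 S2=25 S3=-9 blocked=[1, 2, 3]
Op 10: conn=-49 S1=37 S2=37 S3=-9 blocked=[1, 2, 3]
Op 11: conn=-21 S1=37 S2=37 S3=-9 blocked=[1, 2, 3]
Op 12: conn=5 S1=37 S2=37 S3=-9 blocked=[3]
Op 13: conn=33 S1=37 S2=37 S3=-9 blocked=[3]
Op 14: conn=13 S1=37 S2=37 S3=-29 blocked=[3]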